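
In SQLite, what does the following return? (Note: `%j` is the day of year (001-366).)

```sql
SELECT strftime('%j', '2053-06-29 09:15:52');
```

Day-of-year for 2053-06-29: days since 2053-01-01 inclusive = 180, zero-padded to 180.

180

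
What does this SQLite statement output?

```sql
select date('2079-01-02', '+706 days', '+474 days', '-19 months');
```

2080-08-27

Applying '+706 days' to 2079-01-02: counting 706 days forward gives 2080-12-08.
Applying '+474 days' to 2080-12-08: counting 474 days forward gives 2082-03-27.
Adding -19 months to 2082-03-27 gives 2080-08-27.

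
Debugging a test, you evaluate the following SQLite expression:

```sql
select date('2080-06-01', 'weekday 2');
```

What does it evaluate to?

`weekday 2` advances to the next Tuesday; 2080-06-01 is a Saturday, so it moves forward to 2080-06-04.

2080-06-04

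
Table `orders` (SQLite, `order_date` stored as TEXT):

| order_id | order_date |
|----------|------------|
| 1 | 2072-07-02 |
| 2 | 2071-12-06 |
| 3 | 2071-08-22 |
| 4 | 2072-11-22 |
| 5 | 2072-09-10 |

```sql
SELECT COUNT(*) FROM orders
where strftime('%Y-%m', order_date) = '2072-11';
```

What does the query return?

1

Rows with year-month 2072-11: 2072-11-22 → 1.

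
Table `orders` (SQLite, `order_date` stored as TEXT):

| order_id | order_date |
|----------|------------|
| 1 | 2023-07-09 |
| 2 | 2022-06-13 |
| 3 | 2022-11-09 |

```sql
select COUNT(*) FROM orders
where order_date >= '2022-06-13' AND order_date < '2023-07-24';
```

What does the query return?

3

Rows in [2022-06-13, 2023-07-24): 2023-07-09, 2022-06-13, 2022-11-09 → 3 rows.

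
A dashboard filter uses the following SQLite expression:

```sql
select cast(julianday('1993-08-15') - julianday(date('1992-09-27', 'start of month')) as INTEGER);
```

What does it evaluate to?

348

`start of month` rewinds 1992-09-27 to 1992-09-01.
29 days remain in September 1992 after the 1st (30 − 1).
Full months from October 1992 through July 1993 contribute their day counts.
Then 15 days into August 1993.
Total: 29 + 31 + 30 + 31 + 31 + 28 + 31 + 30 + 31 + 30 + 31 + 15 = 348.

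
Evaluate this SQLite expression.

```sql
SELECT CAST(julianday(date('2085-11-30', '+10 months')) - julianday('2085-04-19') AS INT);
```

529

Adding +10 months to 2085-11-30 gives 2086-09-30.
11 days remain in April 2085 after the 19th (30 − 19).
Full months from May 2085 through August 2086 contribute their day counts.
Then 30 days into September 2086.
Total: 11 + 31 + 30 + 31 + 31 + 30 + 31 + 30 + 31 + 31 + 28 + 31 + 30 + 31 + 30 + 31 + 31 + 30 = 529.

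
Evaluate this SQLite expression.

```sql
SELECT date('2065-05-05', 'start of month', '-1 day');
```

`start of month` rewinds 2065-05-05 to 2065-05-01.
Going back 1 day from 2065-05-01 reaches 2065-04-30 (last day of April, 30 days).

2065-04-30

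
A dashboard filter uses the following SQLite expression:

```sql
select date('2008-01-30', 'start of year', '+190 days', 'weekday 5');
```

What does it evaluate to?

2008-07-11

`start of year` rewinds 2008-01-30 to 2008-01-01.
Applying '+190 days' to 2008-01-01: counting 190 days forward gives 2008-07-09.
`weekday 5` advances to the next Friday; 2008-07-09 is a Wednesday, so it moves forward to 2008-07-11.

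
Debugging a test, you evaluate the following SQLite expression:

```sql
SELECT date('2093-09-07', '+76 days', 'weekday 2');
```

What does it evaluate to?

2093-11-24

Applying '+76 days' to 2093-09-07: counting 76 days forward gives 2093-11-22.
`weekday 2` advances to the next Tuesday; 2093-11-22 is a Sunday, so it moves forward to 2093-11-24.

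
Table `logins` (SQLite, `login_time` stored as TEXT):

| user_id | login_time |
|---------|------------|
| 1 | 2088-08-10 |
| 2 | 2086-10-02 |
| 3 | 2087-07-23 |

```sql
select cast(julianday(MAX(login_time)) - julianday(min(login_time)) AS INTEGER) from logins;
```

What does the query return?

MIN = 2086-10-02, MAX = 2088-08-10.
29 days remain in October 2086 after the 2nd (31 − 2).
Full months from November 2086 through July 2088 contribute their day counts.
Then 10 days into August 2088.
Total: 29 + 30 + 31 + 31 + 28 + 31 + 30 + 31 + 30 + 31 + 31 + 30 + 31 + 30 + 31 + 31 + 29 + 31 + 30 + 31 + 30 + 31 + 10 = 678.

678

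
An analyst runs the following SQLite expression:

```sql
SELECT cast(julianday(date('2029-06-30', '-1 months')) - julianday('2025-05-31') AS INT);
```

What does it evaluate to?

Adding -1 month to 2029-06-30 gives 2029-05-30.
0 days remain in May 2025 after the 31st (31 − 31).
Full months from June 2025 through April 2029 contribute their day counts.
Then 30 days into May 2029.
Total: 0 + 30 + 31 + 31 + 30 + 31 + 30 + 31 + 31 + 28 + 31 + 30 + 31 + 30 + 31 + 31 + 30 + 31 + 30 + 31 + 31 + 28 + 31 + 30 + 31 + 30 + 31 + 31 + 30 + 31 + 30 + 31 + 31 + 29 + 31 + 30 + 31 + 30 + 31 + 31 + 30 + 31 + 30 + 31 + 31 + 28 + 31 + 30 + 30 = 1460.

1460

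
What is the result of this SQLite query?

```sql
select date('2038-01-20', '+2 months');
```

Adding +2 months to 2038-01-20 gives 2038-03-20.

2038-03-20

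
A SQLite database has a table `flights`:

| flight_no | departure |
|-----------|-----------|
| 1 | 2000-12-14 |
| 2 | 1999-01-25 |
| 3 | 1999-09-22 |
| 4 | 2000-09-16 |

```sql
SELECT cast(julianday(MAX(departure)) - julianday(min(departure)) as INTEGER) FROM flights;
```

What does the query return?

MIN = 1999-01-25, MAX = 2000-12-14.
6 days remain in January 1999 after the 25th (31 − 25).
Full months from February 1999 through November 2000 contribute their day counts.
Then 14 days into December 2000.
Total: 6 + 28 + 31 + 30 + 31 + 30 + 31 + 31 + 30 + 31 + 30 + 31 + 31 + 29 + 31 + 30 + 31 + 30 + 31 + 31 + 30 + 31 + 30 + 14 = 689.

689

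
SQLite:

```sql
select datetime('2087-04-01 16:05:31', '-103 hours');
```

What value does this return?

2087-03-28 09:05:31

-103 hours from 2087-04-01 16:05:31 is 2087-03-28 09:05:31 (crosses midnight).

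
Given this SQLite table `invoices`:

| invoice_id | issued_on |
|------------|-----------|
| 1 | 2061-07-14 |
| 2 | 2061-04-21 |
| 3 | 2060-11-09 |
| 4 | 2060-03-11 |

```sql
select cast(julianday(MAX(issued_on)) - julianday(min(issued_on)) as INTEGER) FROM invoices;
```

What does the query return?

490

MIN = 2060-03-11, MAX = 2061-07-14.
20 days remain in March 2060 after the 11th (31 − 11).
Full months from April 2060 through June 2061 contribute their day counts.
Then 14 days into July 2061.
Total: 20 + 30 + 31 + 30 + 31 + 31 + 30 + 31 + 30 + 31 + 31 + 28 + 31 + 30 + 31 + 30 + 14 = 490.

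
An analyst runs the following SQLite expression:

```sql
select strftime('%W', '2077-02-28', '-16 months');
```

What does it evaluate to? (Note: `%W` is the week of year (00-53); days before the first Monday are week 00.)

First apply '-16 months': 2077-02-28 → 2075-10-28.
2075-10-28 is a Monday. SQLite's %W counts Mondays since the year started; the result is 43.

43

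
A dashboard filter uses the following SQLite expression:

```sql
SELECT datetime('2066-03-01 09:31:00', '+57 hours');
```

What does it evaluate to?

+57 hours from 2066-03-01 09:31:00 is 2066-03-03 18:31:00 (crosses midnight).

2066-03-03 18:31:00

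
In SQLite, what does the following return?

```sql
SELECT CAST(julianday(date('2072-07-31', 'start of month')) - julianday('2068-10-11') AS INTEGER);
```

1359

`start of month` rewinds 2072-07-31 to 2072-07-01.
20 days remain in October 2068 after the 11th (31 − 11).
Full months from November 2068 through June 2072 contribute their day counts.
Then 1 day into July 2072.
Total: 20 + 30 + 31 + 31 + 28 + 31 + 30 + 31 + 30 + 31 + 31 + 30 + 31 + 30 + 31 + 31 + 28 + 31 + 30 + 31 + 30 + 31 + 31 + 30 + 31 + 30 + 31 + 31 + 28 + 31 + 30 + 31 + 30 + 31 + 31 + 30 + 31 + 30 + 31 + 31 + 29 + 31 + 30 + 31 + 30 + 1 = 1359.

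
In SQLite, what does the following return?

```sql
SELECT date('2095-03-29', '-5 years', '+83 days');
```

Adding -5 years to 2095-03-29 gives 2090-03-29.
Applying '+83 days' to 2090-03-29: counting 83 days forward gives 2090-06-20.

2090-06-20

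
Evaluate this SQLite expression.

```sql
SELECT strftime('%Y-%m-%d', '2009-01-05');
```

`%Y-%m-%d` extracts the ISO date: 2009-01-05.

2009-01-05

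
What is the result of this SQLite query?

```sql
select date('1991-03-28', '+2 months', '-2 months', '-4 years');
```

Adding +2 months to 1991-03-28 gives 1991-05-28.
Adding -2 months to 1991-05-28 gives 1991-03-28.
Adding -4 years to 1991-03-28 gives 1987-03-28.

1987-03-28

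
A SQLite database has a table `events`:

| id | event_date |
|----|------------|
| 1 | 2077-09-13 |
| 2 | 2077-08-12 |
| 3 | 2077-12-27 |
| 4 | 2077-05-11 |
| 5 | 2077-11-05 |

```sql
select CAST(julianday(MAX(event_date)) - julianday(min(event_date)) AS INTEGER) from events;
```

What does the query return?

MIN = 2077-05-11, MAX = 2077-12-27.
20 days remain in May 2077 after the 11th (31 − 11).
Full months from June 2077 through November 2077 contribute their day counts.
Then 27 days into December 2077.
Total: 20 + 30 + 31 + 31 + 30 + 31 + 30 + 27 = 230.

230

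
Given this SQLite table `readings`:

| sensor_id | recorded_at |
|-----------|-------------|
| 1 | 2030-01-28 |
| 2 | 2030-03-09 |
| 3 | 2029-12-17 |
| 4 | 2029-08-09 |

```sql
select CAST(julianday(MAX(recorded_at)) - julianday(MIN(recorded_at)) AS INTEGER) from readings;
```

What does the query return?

212

MIN = 2029-08-09, MAX = 2030-03-09.
22 days remain in August 2029 after the 9th (31 − 9).
Full months from September 2029 through February 2030 contribute their day counts.
Then 9 days into March 2030.
Total: 22 + 30 + 31 + 30 + 31 + 31 + 28 + 9 = 212.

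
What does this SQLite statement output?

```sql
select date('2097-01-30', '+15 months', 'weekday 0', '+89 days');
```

2098-08-01

Adding +15 months to 2097-01-30 gives 2098-04-30.
`weekday 0` advances to the next Sunday; 2098-04-30 is a Wednesday, so it moves forward to 2098-05-04.
Applying '+89 days' to 2098-05-04: counting 89 days forward gives 2098-08-01.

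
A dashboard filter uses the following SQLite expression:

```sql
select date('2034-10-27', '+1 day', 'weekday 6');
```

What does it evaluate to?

Advancing 1 more day within October lands on 2034-10-28.
`weekday 6` advances to the next Saturday; 2034-10-28 is already a Saturday, so it stays at 2034-10-28.

2034-10-28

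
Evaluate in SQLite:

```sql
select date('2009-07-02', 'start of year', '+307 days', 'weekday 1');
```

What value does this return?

`start of year` rewinds 2009-07-02 to 2009-01-01.
Applying '+307 days' to 2009-01-01: counting 307 days forward gives 2009-11-04.
`weekday 1` advances to the next Monday; 2009-11-04 is a Wednesday, so it moves forward to 2009-11-09.

2009-11-09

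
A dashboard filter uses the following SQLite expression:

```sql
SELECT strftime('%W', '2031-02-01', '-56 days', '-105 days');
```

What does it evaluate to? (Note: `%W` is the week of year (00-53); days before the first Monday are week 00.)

33

First apply '-56 days', '-105 days': 2031-02-01 → 2030-08-24.
2030-08-24 is a Saturday. SQLite's %W counts Mondays since the year started; the result is 33.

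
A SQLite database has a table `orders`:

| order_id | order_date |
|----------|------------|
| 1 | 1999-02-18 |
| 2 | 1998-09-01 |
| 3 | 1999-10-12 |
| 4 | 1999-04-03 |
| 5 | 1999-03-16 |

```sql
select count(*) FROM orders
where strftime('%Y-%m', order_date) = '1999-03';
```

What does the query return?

1

Rows with year-month 1999-03: 1999-03-16 → 1.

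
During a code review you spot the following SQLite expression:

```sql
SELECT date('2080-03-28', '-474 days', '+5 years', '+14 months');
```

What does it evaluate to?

2085-02-10

Applying '-474 days' to 2080-03-28: counting 474 days back gives 2078-12-10.
Adding +5 years to 2078-12-10 gives 2083-12-10.
Adding +14 months to 2083-12-10 gives 2085-02-10.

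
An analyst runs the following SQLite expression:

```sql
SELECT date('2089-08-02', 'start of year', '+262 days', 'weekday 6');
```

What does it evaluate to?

2089-09-24

`start of year` rewinds 2089-08-02 to 2089-01-01.
Applying '+262 days' to 2089-01-01: counting 262 days forward gives 2089-09-20.
`weekday 6` advances to the next Saturday; 2089-09-20 is a Tuesday, so it moves forward to 2089-09-24.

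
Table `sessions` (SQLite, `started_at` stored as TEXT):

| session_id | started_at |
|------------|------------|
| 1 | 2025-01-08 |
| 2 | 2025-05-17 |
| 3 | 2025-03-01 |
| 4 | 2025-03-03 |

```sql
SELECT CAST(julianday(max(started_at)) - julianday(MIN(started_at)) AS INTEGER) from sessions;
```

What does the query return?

129

MIN = 2025-01-08, MAX = 2025-05-17.
23 days remain in January 2025 after the 8th (31 − 8).
February 2025: 28 days.
March 2025: 31 days.
April 2025: 30 days.
Then 17 days into May 2025.
Total: 23 + 28 + 31 + 30 + 17 = 129.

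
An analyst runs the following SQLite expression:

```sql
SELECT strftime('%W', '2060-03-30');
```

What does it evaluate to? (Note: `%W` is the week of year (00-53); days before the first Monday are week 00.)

2060-03-30 is a Tuesday. SQLite's %W counts Mondays since the year started; the result is 13.

13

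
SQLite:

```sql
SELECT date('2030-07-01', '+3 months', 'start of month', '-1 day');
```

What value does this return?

2030-09-30

Adding +3 months to 2030-07-01 gives 2030-10-01.
`start of month` rewinds 2030-10-01 to 2030-10-01.
Going back 1 day from 2030-10-01 reaches 2030-09-30 (last day of September, 30 days).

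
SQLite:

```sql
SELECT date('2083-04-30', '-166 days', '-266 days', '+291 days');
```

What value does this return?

Applying '-166 days' to 2083-04-30: counting 166 days back gives 2082-11-15.
Applying '-266 days' to 2082-11-15: counting 266 days back gives 2082-02-22.
Applying '+291 days' to 2082-02-22: counting 291 days forward gives 2082-12-10.

2082-12-10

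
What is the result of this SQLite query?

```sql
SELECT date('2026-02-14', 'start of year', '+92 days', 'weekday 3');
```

2026-04-08

`start of year` rewinds 2026-02-14 to 2026-01-01.
Applying '+92 days' to 2026-01-01: counting 92 days forward gives 2026-04-03.
`weekday 3` advances to the next Wednesday; 2026-04-03 is a Friday, so it moves forward to 2026-04-08.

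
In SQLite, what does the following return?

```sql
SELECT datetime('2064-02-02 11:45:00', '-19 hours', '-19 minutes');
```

2064-02-01 16:26:00

-19 hours from 2064-02-02 11:45:00 is 2064-02-01 16:45:00 (crosses midnight).
-19 minutes from 2064-02-01 16:45:00 is 2064-02-01 16:26:00.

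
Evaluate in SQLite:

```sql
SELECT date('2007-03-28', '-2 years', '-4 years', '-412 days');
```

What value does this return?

2000-02-10

Adding -2 years to 2007-03-28 gives 2005-03-28.
Adding -4 years to 2005-03-28 gives 2001-03-28.
Applying '-412 days' to 2001-03-28: counting 412 days back gives 2000-02-10.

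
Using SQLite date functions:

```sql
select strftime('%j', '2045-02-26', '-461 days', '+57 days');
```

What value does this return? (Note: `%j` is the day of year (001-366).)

019

First apply '-461 days', '+57 days': 2045-02-26 → 2044-01-19.
Day-of-year for 2044-01-19: days since 2044-01-01 inclusive = 19, zero-padded to 019.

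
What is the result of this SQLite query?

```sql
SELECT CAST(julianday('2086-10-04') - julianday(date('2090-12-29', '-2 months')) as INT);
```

Adding -2 months to 2090-12-29 gives 2090-10-29.
27 days remain in October 2086 after the 4th (31 − 4).
Full months from November 2086 through September 2090 contribute their day counts.
Then 29 days into October 2090.
Total: 27 + 30 + 31 + 31 + 28 + 31 + 30 + 31 + 30 + 31 + 31 + 30 + 31 + 30 + 31 + 31 + 29 + 31 + 30 + 31 + 30 + 31 + 31 + 30 + 31 + 30 + 31 + 31 + 28 + 31 + 30 + 31 + 30 + 31 + 31 + 30 + 31 + 30 + 31 + 31 + 28 + 31 + 30 + 31 + 30 + 31 + 31 + 30 + 29 = 1486.
The subtraction is earlier − later, so the result is −1486 → -1486.

-1486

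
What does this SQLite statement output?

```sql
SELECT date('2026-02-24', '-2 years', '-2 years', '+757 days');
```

Adding -2 years to 2026-02-24 gives 2024-02-24.
Adding -2 years to 2024-02-24 gives 2022-02-24.
Applying '+757 days' to 2022-02-24: counting 757 days forward gives 2024-03-22.

2024-03-22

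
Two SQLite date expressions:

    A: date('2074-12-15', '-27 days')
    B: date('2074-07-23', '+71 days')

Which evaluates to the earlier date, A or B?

B

A = 2074-11-18.
B = 2074-10-02.
B is earlier.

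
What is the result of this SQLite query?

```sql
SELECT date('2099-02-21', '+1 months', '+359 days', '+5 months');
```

Adding +1 month to 2099-02-21 gives 2099-03-21.
Applying '+359 days' to 2099-03-21: counting 359 days forward gives 2100-03-15.
Adding +5 months to 2100-03-15 gives 2100-08-15.

2100-08-15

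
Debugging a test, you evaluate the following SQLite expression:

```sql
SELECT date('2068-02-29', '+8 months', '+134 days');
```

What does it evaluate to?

Adding +8 months to 2068-02-29 gives 2068-10-29.
Applying '+134 days' to 2068-10-29: counting 134 days forward gives 2069-03-12.

2069-03-12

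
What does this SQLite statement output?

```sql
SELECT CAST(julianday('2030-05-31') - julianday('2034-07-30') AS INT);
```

-1521

0 days remain in May 2030 after the 31st (31 − 31).
Full months from June 2030 through June 2034 contribute their day counts.
Then 30 days into July 2034.
Total: 0 + 30 + 31 + 31 + 30 + 31 + 30 + 31 + 31 + 28 + 31 + 30 + 31 + 30 + 31 + 31 + 30 + 31 + 30 + 31 + 31 + 29 + 31 + 30 + 31 + 30 + 31 + 31 + 30 + 31 + 30 + 31 + 31 + 28 + 31 + 30 + 31 + 30 + 31 + 31 + 30 + 31 + 30 + 31 + 31 + 28 + 31 + 30 + 31 + 30 + 30 = 1521.
The subtraction is earlier − later, so the result is −1521 → -1521.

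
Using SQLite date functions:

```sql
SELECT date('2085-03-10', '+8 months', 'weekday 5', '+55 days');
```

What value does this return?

2086-01-10

Adding +8 months to 2085-03-10 gives 2085-11-10.
`weekday 5` advances to the next Friday; 2085-11-10 is a Saturday, so it moves forward to 2085-11-16.
Applying '+55 days' to 2085-11-16: counting 55 days forward gives 2086-01-10.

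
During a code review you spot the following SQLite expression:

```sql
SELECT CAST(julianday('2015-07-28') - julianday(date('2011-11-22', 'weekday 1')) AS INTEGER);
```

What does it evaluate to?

`weekday 1` advances to the next Monday; 2011-11-22 is a Tuesday, so it moves forward to 2011-11-28.
2 days remain in November 2011 after the 28th (30 − 28).
Full months from December 2011 through June 2015 contribute their day counts.
Then 28 days into July 2015.
Total: 2 + 31 + 31 + 29 + 31 + 30 + 31 + 30 + 31 + 31 + 30 + 31 + 30 + 31 + 31 + 28 + 31 + 30 + 31 + 30 + 31 + 31 + 30 + 31 + 30 + 31 + 31 + 28 + 31 + 30 + 31 + 30 + 31 + 31 + 30 + 31 + 30 + 31 + 31 + 28 + 31 + 30 + 31 + 30 + 28 = 1338.

1338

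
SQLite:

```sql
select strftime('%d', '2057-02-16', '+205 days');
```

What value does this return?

First apply '+205 days': 2057-02-16 → 2057-09-09.
`%d` extracts the 2-digit day of month: 09.

09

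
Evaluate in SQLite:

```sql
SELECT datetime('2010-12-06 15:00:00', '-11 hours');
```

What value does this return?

-11 hours from 2010-12-06 15:00:00 is 2010-12-06 04:00:00.

2010-12-06 04:00:00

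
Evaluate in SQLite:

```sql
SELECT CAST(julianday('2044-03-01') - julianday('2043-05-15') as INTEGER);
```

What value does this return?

16 days remain in May 2043 after the 15th (31 − 15).
Full months from June 2043 through February 2044 contribute their day counts.
Then 1 day into March 2044.
Total: 16 + 30 + 31 + 31 + 30 + 31 + 30 + 31 + 31 + 29 + 1 = 291.

291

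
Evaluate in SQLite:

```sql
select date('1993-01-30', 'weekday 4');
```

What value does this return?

`weekday 4` advances to the next Thursday; 1993-01-30 is a Saturday, so it moves forward to 1993-02-04.

1993-02-04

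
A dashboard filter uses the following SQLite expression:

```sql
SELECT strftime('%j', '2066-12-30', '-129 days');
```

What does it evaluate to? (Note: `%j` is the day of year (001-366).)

235

First apply '-129 days': 2066-12-30 → 2066-08-23.
Day-of-year for 2066-08-23: days since 2066-01-01 inclusive = 235, zero-padded to 235.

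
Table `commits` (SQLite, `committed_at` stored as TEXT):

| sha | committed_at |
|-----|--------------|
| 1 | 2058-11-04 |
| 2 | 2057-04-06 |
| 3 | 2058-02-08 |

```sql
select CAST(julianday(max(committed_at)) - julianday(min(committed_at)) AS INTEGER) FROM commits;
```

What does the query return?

MIN = 2057-04-06, MAX = 2058-11-04.
24 days remain in April 2057 after the 6th (30 − 6).
Full months from May 2057 through October 2058 contribute their day counts.
Then 4 days into November 2058.
Total: 24 + 31 + 30 + 31 + 31 + 30 + 31 + 30 + 31 + 31 + 28 + 31 + 30 + 31 + 30 + 31 + 31 + 30 + 31 + 4 = 577.

577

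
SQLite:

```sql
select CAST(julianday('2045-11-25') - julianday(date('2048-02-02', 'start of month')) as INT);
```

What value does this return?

`start of month` rewinds 2048-02-02 to 2048-02-01.
5 days remain in November 2045 after the 25th (30 − 25).
Full months from December 2045 through January 2048 contribute their day counts.
Then 1 day into February 2048.
Total: 5 + 31 + 31 + 28 + 31 + 30 + 31 + 30 + 31 + 31 + 30 + 31 + 30 + 31 + 31 + 28 + 31 + 30 + 31 + 30 + 31 + 31 + 30 + 31 + 30 + 31 + 31 + 1 = 798.
The subtraction is earlier − later, so the result is −798 → -798.

-798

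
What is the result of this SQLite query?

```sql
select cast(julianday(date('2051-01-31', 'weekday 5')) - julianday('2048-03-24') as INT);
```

`weekday 5` advances to the next Friday; 2051-01-31 is a Tuesday, so it moves forward to 2051-02-03.
7 days remain in March 2048 after the 24th (31 − 24).
Full months from April 2048 through January 2051 contribute their day counts.
Then 3 days into February 2051.
Total: 7 + 30 + 31 + 30 + 31 + 31 + 30 + 31 + 30 + 31 + 31 + 28 + 31 + 30 + 31 + 30 + 31 + 31 + 30 + 31 + 30 + 31 + 31 + 28 + 31 + 30 + 31 + 30 + 31 + 31 + 30 + 31 + 30 + 31 + 31 + 3 = 1046.

1046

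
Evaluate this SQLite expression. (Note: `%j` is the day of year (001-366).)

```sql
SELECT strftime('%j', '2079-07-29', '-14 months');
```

First apply '-14 months': 2079-07-29 → 2078-05-29.
Day-of-year for 2078-05-29: days since 2078-01-01 inclusive = 149, zero-padded to 149.

149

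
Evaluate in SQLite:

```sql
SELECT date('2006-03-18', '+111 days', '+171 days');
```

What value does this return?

2006-12-25

Applying '+111 days' to 2006-03-18: counting 111 days forward gives 2006-07-07.
Applying '+171 days' to 2006-07-07: counting 171 days forward gives 2006-12-25.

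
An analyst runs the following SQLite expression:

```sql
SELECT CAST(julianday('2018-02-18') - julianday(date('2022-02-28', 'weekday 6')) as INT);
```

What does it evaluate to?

`weekday 6` advances to the next Saturday; 2022-02-28 is a Monday, so it moves forward to 2022-03-05.
10 days remain in February 2018 after the 18th (28 − 18).
Full months from March 2018 through February 2022 contribute their day counts.
Then 5 days into March 2022.
Total: 10 + 31 + 30 + 31 + 30 + 31 + 31 + 30 + 31 + 30 + 31 + 31 + 28 + 31 + 30 + 31 + 30 + 31 + 31 + 30 + 31 + 30 + 31 + 31 + 29 + 31 + 30 + 31 + 30 + 31 + 31 + 30 + 31 + 30 + 31 + 31 + 28 + 31 + 30 + 31 + 30 + 31 + 31 + 30 + 31 + 30 + 31 + 31 + 28 + 5 = 1476.
The subtraction is earlier − later, so the result is −1476 → -1476.

-1476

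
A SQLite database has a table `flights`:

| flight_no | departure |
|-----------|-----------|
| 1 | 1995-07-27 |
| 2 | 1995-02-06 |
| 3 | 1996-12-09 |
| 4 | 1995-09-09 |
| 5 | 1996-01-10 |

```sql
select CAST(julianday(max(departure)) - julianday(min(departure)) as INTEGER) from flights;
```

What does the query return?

MIN = 1995-02-06, MAX = 1996-12-09.
22 days remain in February 1995 after the 6th (28 − 6).
Full months from March 1995 through November 1996 contribute their day counts.
Then 9 days into December 1996.
Total: 22 + 31 + 30 + 31 + 30 + 31 + 31 + 30 + 31 + 30 + 31 + 31 + 29 + 31 + 30 + 31 + 30 + 31 + 31 + 30 + 31 + 30 + 9 = 672.

672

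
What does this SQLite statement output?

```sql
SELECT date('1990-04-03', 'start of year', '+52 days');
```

1990-02-22

`start of year` rewinds 1990-04-03 to 1990-01-01.
Applying '+52 days' to 1990-01-01: counting 52 days forward gives 1990-02-22.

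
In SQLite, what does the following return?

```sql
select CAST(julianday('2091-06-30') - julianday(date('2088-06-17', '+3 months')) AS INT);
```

Adding +3 months to 2088-06-17 gives 2088-09-17.
13 days remain in September 2088 after the 17th (30 − 17).
Full months from October 2088 through May 2091 contribute their day counts.
Then 30 days into June 2091.
Total: 13 + 31 + 30 + 31 + 31 + 28 + 31 + 30 + 31 + 30 + 31 + 31 + 30 + 31 + 30 + 31 + 31 + 28 + 31 + 30 + 31 + 30 + 31 + 31 + 30 + 31 + 30 + 31 + 31 + 28 + 31 + 30 + 31 + 30 = 1016.

1016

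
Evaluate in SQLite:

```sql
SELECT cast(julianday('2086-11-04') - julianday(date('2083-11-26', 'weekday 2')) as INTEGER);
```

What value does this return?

1070

`weekday 2` advances to the next Tuesday; 2083-11-26 is a Friday, so it moves forward to 2083-11-30.
0 days remain in November 2083 after the 30th (30 − 30).
Full months from December 2083 through October 2086 contribute their day counts.
Then 4 days into November 2086.
Total: 0 + 31 + 31 + 29 + 31 + 30 + 31 + 30 + 31 + 31 + 30 + 31 + 30 + 31 + 31 + 28 + 31 + 30 + 31 + 30 + 31 + 31 + 30 + 31 + 30 + 31 + 31 + 28 + 31 + 30 + 31 + 30 + 31 + 31 + 30 + 31 + 4 = 1070.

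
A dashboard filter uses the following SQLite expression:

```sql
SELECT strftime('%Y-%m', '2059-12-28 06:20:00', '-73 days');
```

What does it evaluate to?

2059-10

First apply '-73 days': 2059-12-28 06:20:00 → 2059-10-16 06:20:00.
`%Y-%m` extracts the year-month: 2059-10.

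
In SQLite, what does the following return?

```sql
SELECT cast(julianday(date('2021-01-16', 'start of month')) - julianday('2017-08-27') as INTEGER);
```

`start of month` rewinds 2021-01-16 to 2021-01-01.
4 days remain in August 2017 after the 27th (31 − 27).
Full months from September 2017 through December 2020 contribute their day counts.
Then 1 day into January 2021.
Total: 4 + 30 + 31 + 30 + 31 + 31 + 28 + 31 + 30 + 31 + 30 + 31 + 31 + 30 + 31 + 30 + 31 + 31 + 28 + 31 + 30 + 31 + 30 + 31 + 31 + 30 + 31 + 30 + 31 + 31 + 29 + 31 + 30 + 31 + 30 + 31 + 31 + 30 + 31 + 30 + 31 + 1 = 1223.

1223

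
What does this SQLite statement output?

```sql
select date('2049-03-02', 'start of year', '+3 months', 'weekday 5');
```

2049-04-02

`start of year` rewinds 2049-03-02 to 2049-01-01.
Adding +3 months to 2049-01-01 gives 2049-04-01.
`weekday 5` advances to the next Friday; 2049-04-01 is a Thursday, so it moves forward to 2049-04-02.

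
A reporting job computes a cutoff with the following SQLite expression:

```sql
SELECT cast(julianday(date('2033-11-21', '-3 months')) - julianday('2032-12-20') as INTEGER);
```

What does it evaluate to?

244

Adding -3 months to 2033-11-21 gives 2033-08-21.
11 days remain in December 2032 after the 20th (31 − 20).
Full months from January 2033 through July 2033 contribute their day counts.
Then 21 days into August 2033.
Total: 11 + 31 + 28 + 31 + 30 + 31 + 30 + 31 + 21 = 244.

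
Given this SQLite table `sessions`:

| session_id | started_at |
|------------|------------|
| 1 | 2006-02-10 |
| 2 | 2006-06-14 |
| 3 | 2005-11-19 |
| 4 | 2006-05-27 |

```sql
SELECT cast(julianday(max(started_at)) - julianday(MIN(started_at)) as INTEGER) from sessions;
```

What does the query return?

207

MIN = 2005-11-19, MAX = 2006-06-14.
11 days remain in November 2005 after the 19th (30 − 19).
Full months from December 2005 through May 2006 contribute their day counts.
Then 14 days into June 2006.
Total: 11 + 31 + 31 + 28 + 31 + 30 + 31 + 14 = 207.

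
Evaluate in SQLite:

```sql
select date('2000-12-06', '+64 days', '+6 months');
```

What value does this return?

Applying '+64 days' to 2000-12-06: counting 64 days forward gives 2001-02-08.
Adding +6 months to 2001-02-08 gives 2001-08-08.

2001-08-08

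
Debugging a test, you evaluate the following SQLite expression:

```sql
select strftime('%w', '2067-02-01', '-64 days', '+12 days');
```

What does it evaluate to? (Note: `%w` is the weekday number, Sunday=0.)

First apply '-64 days', '+12 days': 2067-02-01 → 2066-12-11.
2066-12-11 is a Saturday; with Sunday=0 that is 6.

6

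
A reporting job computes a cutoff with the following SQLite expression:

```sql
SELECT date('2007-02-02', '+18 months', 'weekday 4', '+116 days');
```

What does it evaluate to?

Adding +18 months to 2007-02-02 gives 2008-08-02.
`weekday 4` advances to the next Thursday; 2008-08-02 is a Saturday, so it moves forward to 2008-08-07.
Applying '+116 days' to 2008-08-07: counting 116 days forward gives 2008-12-01.

2008-12-01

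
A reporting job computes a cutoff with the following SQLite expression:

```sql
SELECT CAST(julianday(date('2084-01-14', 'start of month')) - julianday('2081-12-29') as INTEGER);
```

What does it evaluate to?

`start of month` rewinds 2084-01-14 to 2084-01-01.
2 days remain in December 2081 after the 29th (31 − 29).
Full months from January 2082 through December 2083 contribute their day counts.
Then 1 day into January 2084.
Total: 2 + 31 + 28 + 31 + 30 + 31 + 30 + 31 + 31 + 30 + 31 + 30 + 31 + 31 + 28 + 31 + 30 + 31 + 30 + 31 + 31 + 30 + 31 + 30 + 31 + 1 = 733.

733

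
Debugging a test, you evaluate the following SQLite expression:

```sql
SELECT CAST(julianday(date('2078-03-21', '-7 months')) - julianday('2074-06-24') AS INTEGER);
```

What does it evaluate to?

Adding -7 months to 2078-03-21 gives 2077-08-21.
6 days remain in June 2074 after the 24th (30 − 24).
Full months from July 2074 through July 2077 contribute their day counts.
Then 21 days into August 2077.
Total: 6 + 31 + 31 + 30 + 31 + 30 + 31 + 31 + 28 + 31 + 30 + 31 + 30 + 31 + 31 + 30 + 31 + 30 + 31 + 31 + 29 + 31 + 30 + 31 + 30 + 31 + 31 + 30 + 31 + 30 + 31 + 31 + 28 + 31 + 30 + 31 + 30 + 31 + 21 = 1154.

1154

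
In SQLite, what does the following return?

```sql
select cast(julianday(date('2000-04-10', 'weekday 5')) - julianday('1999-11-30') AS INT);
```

136

`weekday 5` advances to the next Friday; 2000-04-10 is a Monday, so it moves forward to 2000-04-14.
0 days remain in November 1999 after the 30th (30 − 30).
December 1999: 31 days.
January 2000: 31 days.
February 2000: 29 days (leap year).
March 2000: 31 days.
Then 14 days into April 2000.
Total: 0 + 31 + 31 + 29 + 31 + 14 = 136.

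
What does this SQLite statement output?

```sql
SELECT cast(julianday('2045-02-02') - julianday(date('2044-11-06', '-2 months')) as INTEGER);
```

149

Adding -2 months to 2044-11-06 gives 2044-09-06.
24 days remain in September 2044 after the 6th (30 − 6).
October 2044: 31 days.
November 2044: 30 days.
December 2044: 31 days.
January 2045: 31 days.
Then 2 days into February 2045.
Total: 24 + 31 + 30 + 31 + 31 + 2 = 149.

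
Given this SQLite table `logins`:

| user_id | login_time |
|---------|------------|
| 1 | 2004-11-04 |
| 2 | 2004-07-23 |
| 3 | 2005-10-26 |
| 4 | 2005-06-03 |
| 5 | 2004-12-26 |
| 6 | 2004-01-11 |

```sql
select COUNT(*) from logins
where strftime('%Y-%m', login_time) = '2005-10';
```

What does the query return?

Rows with year-month 2005-10: 2005-10-26 → 1.

1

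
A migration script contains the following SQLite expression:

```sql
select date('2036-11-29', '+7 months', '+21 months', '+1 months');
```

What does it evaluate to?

Adding +7 months to 2036-11-29 gives 2037-06-29.
Adding +21 months to 2037-06-29 gives 2039-03-29.
Adding +1 month to 2039-03-29 gives 2039-04-29.

2039-04-29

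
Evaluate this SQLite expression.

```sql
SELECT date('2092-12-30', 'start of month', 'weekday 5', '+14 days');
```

`start of month` rewinds 2092-12-30 to 2092-12-01.
`weekday 5` advances to the next Friday; 2092-12-01 is a Monday, so it moves forward to 2092-12-05.
Advancing 14 more days within December lands on 2092-12-19.

2092-12-19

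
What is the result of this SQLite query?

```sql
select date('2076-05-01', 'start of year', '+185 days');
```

`start of year` rewinds 2076-05-01 to 2076-01-01.
Applying '+185 days' to 2076-01-01: counting 185 days forward gives 2076-07-04.

2076-07-04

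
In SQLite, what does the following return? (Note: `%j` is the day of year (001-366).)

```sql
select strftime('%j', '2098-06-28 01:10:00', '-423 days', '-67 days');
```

First apply '-423 days', '-67 days': 2098-06-28 01:10:00 → 2097-02-23 01:10:00.
Day-of-year for 2097-02-23: days since 2097-01-01 inclusive = 54, zero-padded to 054.

054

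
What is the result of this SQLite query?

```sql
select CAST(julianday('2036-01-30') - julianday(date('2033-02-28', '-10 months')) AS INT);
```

1372

Adding -10 months to 2033-02-28 gives 2032-04-28.
2 days remain in April 2032 after the 28th (30 − 28).
Full months from May 2032 through December 2035 contribute their day counts.
Then 30 days into January 2036.
Total: 2 + 31 + 30 + 31 + 31 + 30 + 31 + 30 + 31 + 31 + 28 + 31 + 30 + 31 + 30 + 31 + 31 + 30 + 31 + 30 + 31 + 31 + 28 + 31 + 30 + 31 + 30 + 31 + 31 + 30 + 31 + 30 + 31 + 31 + 28 + 31 + 30 + 31 + 30 + 31 + 31 + 30 + 31 + 30 + 31 + 30 = 1372.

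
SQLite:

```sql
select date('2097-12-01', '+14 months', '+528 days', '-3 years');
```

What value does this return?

2097-07-14

Adding +14 months to 2097-12-01 gives 2099-02-01.
Applying '+528 days' to 2099-02-01: counting 528 days forward gives 2100-07-14.
Adding -3 years to 2100-07-14 gives 2097-07-14.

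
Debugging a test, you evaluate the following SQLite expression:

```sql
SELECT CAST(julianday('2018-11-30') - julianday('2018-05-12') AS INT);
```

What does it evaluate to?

202

19 days remain in May 2018 after the 12th (31 − 12).
June 2018: 30 days.
July 2018: 31 days.
August 2018: 31 days.
September 2018: 30 days.
October 2018: 31 days.
Then 30 days into November 2018.
Total: 19 + 30 + 31 + 31 + 30 + 31 + 30 = 202.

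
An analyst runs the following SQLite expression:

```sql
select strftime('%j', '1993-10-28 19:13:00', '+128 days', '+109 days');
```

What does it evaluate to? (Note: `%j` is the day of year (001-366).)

173

First apply '+128 days', '+109 days': 1993-10-28 19:13:00 → 1994-06-22 19:13:00.
Day-of-year for 1994-06-22: days since 1994-01-01 inclusive = 173, zero-padded to 173.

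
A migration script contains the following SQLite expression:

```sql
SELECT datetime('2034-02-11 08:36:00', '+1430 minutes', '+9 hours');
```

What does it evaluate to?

1430 minutes = 23h 50m; +1430 minutes from 2034-02-11 08:36:00 is 2034-02-12 08:26:00 (crosses midnight).
+9 hours from 2034-02-12 08:26:00 is 2034-02-12 17:26:00.

2034-02-12 17:26:00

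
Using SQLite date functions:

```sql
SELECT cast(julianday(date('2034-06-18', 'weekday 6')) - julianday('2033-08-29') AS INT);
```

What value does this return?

`weekday 6` advances to the next Saturday; 2034-06-18 is a Sunday, so it moves forward to 2034-06-24.
2 days remain in August 2033 after the 29th (31 − 29).
Full months from September 2033 through May 2034 contribute their day counts.
Then 24 days into June 2034.
Total: 2 + 30 + 31 + 30 + 31 + 31 + 28 + 31 + 30 + 31 + 24 = 299.

299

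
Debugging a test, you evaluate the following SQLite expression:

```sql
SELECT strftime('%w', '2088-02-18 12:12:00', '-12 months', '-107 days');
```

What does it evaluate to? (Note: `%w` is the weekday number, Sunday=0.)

0

First apply '-12 months', '-107 days': 2088-02-18 12:12:00 → 2086-11-03 12:12:00.
2086-11-03 is a Sunday; with Sunday=0 that is 0.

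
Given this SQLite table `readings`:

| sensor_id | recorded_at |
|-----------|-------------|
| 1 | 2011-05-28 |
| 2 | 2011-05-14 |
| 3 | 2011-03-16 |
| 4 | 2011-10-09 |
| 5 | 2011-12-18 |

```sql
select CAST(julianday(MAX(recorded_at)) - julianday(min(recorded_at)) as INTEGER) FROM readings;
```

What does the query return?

277

MIN = 2011-03-16, MAX = 2011-12-18.
15 days remain in March 2011 after the 16th (31 − 16).
Full months from April 2011 through November 2011 contribute their day counts.
Then 18 days into December 2011.
Total: 15 + 30 + 31 + 30 + 31 + 31 + 30 + 31 + 30 + 18 = 277.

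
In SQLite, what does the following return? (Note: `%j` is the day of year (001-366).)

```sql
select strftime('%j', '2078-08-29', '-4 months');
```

First apply '-4 months': 2078-08-29 → 2078-04-29.
Day-of-year for 2078-04-29: days since 2078-01-01 inclusive = 119, zero-padded to 119.

119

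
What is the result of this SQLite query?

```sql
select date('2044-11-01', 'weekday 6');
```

`weekday 6` advances to the next Saturday; 2044-11-01 is a Tuesday, so it moves forward to 2044-11-05.

2044-11-05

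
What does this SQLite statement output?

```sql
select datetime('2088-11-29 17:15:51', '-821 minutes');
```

2088-11-29 03:34:51

821 minutes = 13h 41m; -821 minutes from 2088-11-29 17:15:51 is 2088-11-29 03:34:51.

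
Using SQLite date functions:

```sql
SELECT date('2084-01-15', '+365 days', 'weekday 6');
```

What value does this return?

Applying '+365 days' to 2084-01-15: counting 365 days forward gives 2085-01-14.
`weekday 6` advances to the next Saturday; 2085-01-14 is a Sunday, so it moves forward to 2085-01-20.

2085-01-20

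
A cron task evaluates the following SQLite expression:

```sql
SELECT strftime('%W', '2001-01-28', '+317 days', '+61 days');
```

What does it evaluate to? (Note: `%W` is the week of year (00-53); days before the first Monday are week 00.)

05

First apply '+317 days', '+61 days': 2001-01-28 → 2002-02-10.
2002-02-10 is a Sunday. SQLite's %W counts Mondays since the year started; the result is 05.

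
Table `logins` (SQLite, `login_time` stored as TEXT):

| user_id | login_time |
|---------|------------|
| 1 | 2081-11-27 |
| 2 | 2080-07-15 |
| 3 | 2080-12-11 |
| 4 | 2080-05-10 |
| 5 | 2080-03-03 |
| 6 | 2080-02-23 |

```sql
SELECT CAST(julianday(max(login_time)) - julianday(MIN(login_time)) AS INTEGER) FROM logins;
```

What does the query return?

MIN = 2080-02-23, MAX = 2081-11-27.
6 days remain in February 2080 after the 23rd (29 − 23).
Full months from March 2080 through October 2081 contribute their day counts.
Then 27 days into November 2081.
Total: 6 + 31 + 30 + 31 + 30 + 31 + 31 + 30 + 31 + 30 + 31 + 31 + 28 + 31 + 30 + 31 + 30 + 31 + 31 + 30 + 31 + 27 = 643.

643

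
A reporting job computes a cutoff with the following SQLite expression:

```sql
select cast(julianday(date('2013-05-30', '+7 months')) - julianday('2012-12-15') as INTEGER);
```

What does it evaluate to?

Adding +7 months to 2013-05-30 gives 2013-12-30.
16 days remain in December 2012 after the 15th (31 − 15).
Full months from January 2013 through November 2013 contribute their day counts.
Then 30 days into December 2013.
Total: 16 + 31 + 28 + 31 + 30 + 31 + 30 + 31 + 31 + 30 + 31 + 30 + 30 = 380.

380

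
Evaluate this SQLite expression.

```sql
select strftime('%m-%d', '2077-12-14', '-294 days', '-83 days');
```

First apply '-294 days', '-83 days': 2077-12-14 → 2076-12-02.
`%m-%d` extracts the month-day: 12-02.

12-02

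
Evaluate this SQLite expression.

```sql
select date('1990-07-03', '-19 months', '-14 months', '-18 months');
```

1986-04-03

Adding -19 months to 1990-07-03 gives 1988-12-03.
Adding -14 months to 1988-12-03 gives 1987-10-03.
Adding -18 months to 1987-10-03 gives 1986-04-03.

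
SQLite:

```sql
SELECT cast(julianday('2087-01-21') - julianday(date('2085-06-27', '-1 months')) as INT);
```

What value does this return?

604

Adding -1 month to 2085-06-27 gives 2085-05-27.
4 days remain in May 2085 after the 27th (31 − 27).
Full months from June 2085 through December 2086 contribute their day counts.
Then 21 days into January 2087.
Total: 4 + 30 + 31 + 31 + 30 + 31 + 30 + 31 + 31 + 28 + 31 + 30 + 31 + 30 + 31 + 31 + 30 + 31 + 30 + 31 + 21 = 604.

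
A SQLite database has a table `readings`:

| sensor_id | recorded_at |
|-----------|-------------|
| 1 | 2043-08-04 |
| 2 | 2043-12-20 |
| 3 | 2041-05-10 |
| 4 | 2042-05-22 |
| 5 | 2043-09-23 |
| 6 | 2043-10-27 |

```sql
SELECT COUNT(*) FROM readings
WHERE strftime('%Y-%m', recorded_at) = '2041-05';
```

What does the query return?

Rows with year-month 2041-05: 2041-05-10 → 1.

1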